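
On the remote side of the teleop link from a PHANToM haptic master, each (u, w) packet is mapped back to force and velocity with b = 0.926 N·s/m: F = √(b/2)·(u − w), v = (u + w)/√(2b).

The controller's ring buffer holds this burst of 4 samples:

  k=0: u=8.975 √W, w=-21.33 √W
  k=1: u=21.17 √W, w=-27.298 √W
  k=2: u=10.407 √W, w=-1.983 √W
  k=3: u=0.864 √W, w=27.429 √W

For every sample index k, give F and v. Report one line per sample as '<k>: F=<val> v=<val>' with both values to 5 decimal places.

0: F=20.62077 v=-9.07867
1: F=32.97962 v=-4.50296
2: F=8.43066 v=6.19010
3: F=-18.07592 v=20.79019

k=0: u−w=30.30500, u+w=-12.35500; √(b/2)=0.68044, √(2b)=1.36088; F=0.68044×30.305=20.62077, v=-12.35500/1.36088=-9.07867
k=1: u−w=48.46800, u+w=-6.12800; √(b/2)=0.68044, √(2b)=1.36088; F=0.68044×48.468=32.97962, v=-6.12800/1.36088=-4.50296
k=2: u−w=12.39000, u+w=8.42400; √(b/2)=0.68044, √(2b)=1.36088; F=0.68044×12.39=8.43066, v=8.42400/1.36088=6.19010
k=3: u−w=-26.56500, u+w=28.29300; √(b/2)=0.68044, √(2b)=1.36088; F=0.68044×(-26.565)=-18.07592, v=28.29300/1.36088=20.79019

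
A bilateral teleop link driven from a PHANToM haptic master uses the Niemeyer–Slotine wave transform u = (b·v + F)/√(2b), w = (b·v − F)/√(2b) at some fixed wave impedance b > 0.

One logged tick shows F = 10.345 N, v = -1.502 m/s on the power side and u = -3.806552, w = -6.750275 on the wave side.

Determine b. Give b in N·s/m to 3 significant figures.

b = 24.7 N·s/m

u + w = -10.556827;  u + w = √(2b)·v, so √(2b) = -10.556827/(-1.502) = 7.028513.
b = (√(2b))²/2 = 49.399999/2 = 24.700000.
(Check via u − w = 2F/√(2b): u − w = 2.943723, 2F/√(2b) = 2.943724.)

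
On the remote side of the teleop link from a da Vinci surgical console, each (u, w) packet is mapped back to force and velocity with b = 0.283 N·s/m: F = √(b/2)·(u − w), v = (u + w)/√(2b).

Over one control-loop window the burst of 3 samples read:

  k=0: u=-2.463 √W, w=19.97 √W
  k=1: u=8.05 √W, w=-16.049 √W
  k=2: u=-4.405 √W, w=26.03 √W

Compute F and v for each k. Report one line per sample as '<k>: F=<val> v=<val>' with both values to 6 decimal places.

0: F=-8.438506 v=23.270382
1: F=9.065197 v=-10.632306
2: F=-11.448577 v=28.744046

k=0: u−w=-22.433000, u+w=17.507000; √(b/2)=0.376165, √(2b)=0.752330; F=0.376165×(-22.433)=-8.438506, v=17.507000/0.752330=23.270382
k=1: u−w=24.099000, u+w=-7.999000; √(b/2)=0.376165, √(2b)=0.752330; F=0.376165×24.099=9.065197, v=-7.999000/0.752330=-10.632306
k=2: u−w=-30.435000, u+w=21.625000; √(b/2)=0.376165, √(2b)=0.752330; F=0.376165×(-30.435)=-11.448577, v=21.625000/0.752330=28.744046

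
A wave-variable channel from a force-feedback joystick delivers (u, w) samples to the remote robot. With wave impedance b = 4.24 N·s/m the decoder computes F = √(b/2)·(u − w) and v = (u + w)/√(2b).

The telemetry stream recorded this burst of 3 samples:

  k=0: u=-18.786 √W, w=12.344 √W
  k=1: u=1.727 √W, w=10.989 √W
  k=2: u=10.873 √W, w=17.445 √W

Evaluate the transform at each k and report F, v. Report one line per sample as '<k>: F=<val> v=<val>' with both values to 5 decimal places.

k=0: u−w=-31.13000, u+w=-6.44200; √(b/2)=1.45602, √(2b)=2.91204; F=1.45602×(-31.13)=-45.32596, v=-6.44200/2.91204=-2.21219
k=1: u−w=-9.26200, u+w=12.71600; √(b/2)=1.45602, √(2b)=2.91204; F=1.45602×(-9.262)=-13.48568, v=12.71600/2.91204=4.36669
k=2: u−w=-6.57200, u+w=28.31800; √(b/2)=1.45602, √(2b)=2.91204; F=1.45602×(-6.572)=-9.56898, v=28.31800/2.91204=9.72444

0: F=-45.32596 v=-2.21219
1: F=-13.48568 v=4.36669
2: F=-9.56898 v=9.72444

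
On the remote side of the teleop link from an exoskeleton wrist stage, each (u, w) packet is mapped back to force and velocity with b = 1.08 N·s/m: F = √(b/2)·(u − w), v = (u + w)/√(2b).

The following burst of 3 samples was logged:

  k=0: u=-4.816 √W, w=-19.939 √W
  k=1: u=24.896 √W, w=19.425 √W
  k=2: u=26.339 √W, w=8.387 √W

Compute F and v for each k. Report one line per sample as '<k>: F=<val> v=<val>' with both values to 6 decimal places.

k=0: u−w=15.123000, u+w=-24.755000; √(b/2)=0.734847, √(2b)=1.469694; F=0.734847×15.123=11.113090, v=-24.755000/1.469694=-16.843644
k=1: u−w=5.471000, u+w=44.321000; √(b/2)=0.734847, √(2b)=1.469694; F=0.734847×5.471=4.020348, v=44.321000/1.469694=30.156621
k=2: u−w=17.952000, u+w=34.726000; √(b/2)=0.734847, √(2b)=1.469694; F=0.734847×17.952=13.191972, v=34.726000/1.469694=23.628050

0: F=11.113090 v=-16.843644
1: F=4.020348 v=30.156621
2: F=13.191972 v=23.628050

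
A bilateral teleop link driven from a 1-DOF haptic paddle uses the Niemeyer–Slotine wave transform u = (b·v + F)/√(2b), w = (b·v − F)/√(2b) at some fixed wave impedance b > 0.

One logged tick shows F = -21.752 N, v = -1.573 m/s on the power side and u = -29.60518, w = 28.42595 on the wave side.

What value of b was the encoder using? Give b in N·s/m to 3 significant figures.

b = 0.281 N·s/m

u + w = -1.17923;  u + w = √(2b)·v, so √(2b) = -1.17923/(-1.573) = 0.74967.
b = (√(2b))²/2 = 0.56200/2 = 0.28100.
(Check via u − w = 2F/√(2b): u − w = -58.03113, 2F/√(2b) = -58.03091.)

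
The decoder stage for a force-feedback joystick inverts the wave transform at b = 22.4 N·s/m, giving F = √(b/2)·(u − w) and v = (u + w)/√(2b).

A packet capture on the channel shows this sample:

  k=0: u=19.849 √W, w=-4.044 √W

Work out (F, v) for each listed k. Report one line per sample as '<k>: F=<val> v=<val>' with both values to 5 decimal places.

0: F=79.96127 v=2.36132

k=0: u−w=23.89300, u+w=15.80500; √(b/2)=3.34664, √(2b)=6.69328; F=3.34664×23.893=79.96127, v=15.80500/6.69328=2.36132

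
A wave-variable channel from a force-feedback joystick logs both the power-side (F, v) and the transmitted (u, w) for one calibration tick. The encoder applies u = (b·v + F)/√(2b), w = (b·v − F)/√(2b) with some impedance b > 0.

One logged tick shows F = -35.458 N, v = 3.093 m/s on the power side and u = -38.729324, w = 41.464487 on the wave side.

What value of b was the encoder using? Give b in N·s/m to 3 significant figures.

b = 0.391 N·s/m

u + w = 2.735163;  u + w = √(2b)·v, so √(2b) = 2.735163/3.093 = 0.884307.
b = (√(2b))²/2 = 0.782000/2 = 0.391000.
(Check via u − w = 2F/√(2b): u − w = -80.193811, 2F/√(2b) = -80.193827.)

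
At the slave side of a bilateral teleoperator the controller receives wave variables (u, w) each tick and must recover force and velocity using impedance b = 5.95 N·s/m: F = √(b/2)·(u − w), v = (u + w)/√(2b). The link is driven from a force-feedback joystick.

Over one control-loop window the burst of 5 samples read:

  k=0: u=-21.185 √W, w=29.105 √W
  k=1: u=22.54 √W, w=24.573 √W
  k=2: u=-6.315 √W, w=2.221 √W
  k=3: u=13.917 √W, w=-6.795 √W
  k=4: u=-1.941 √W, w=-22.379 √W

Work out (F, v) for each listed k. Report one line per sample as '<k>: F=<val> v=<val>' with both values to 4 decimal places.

k=0: u−w=-50.2900, u+w=7.9200; √(b/2)=1.7248, √(2b)=3.4496; F=1.7248×(-50.29)=-86.7411, v=7.9200/3.4496=2.2959
k=1: u−w=-2.0330, u+w=47.1130; √(b/2)=1.7248, √(2b)=3.4496; F=1.7248×(-2.033)=-3.5066, v=47.1130/3.4496=13.6574
k=2: u−w=-8.5360, u+w=-4.0940; √(b/2)=1.7248, √(2b)=3.4496; F=1.7248×(-8.536)=-14.7231, v=-4.0940/3.4496=-1.1868
k=3: u−w=20.7120, u+w=7.1220; √(b/2)=1.7248, √(2b)=3.4496; F=1.7248×20.712=35.7244, v=7.1220/3.4496=2.0646
k=4: u−w=20.4380, u+w=-24.3200; √(b/2)=1.7248, √(2b)=3.4496; F=1.7248×20.438=35.2518, v=-24.3200/3.4496=-7.0500

0: F=-86.7411 v=2.2959
1: F=-3.5066 v=13.6574
2: F=-14.7231 v=-1.1868
3: F=35.7244 v=2.0646
4: F=35.2518 v=-7.0500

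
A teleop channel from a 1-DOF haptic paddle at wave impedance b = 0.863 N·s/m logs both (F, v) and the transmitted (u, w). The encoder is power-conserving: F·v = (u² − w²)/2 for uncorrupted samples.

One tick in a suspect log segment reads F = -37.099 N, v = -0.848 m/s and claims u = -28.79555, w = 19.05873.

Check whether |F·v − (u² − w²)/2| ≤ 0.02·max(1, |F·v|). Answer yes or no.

no

F·v = (-37.099)×(-0.848) = 31.4600 W.
(u² − w²)/2 = (829.1837 − 363.2352)/2 = 232.9743 W.
|Δ| = 201.5143;  2% of max(1, |F·v|) = 0.6292.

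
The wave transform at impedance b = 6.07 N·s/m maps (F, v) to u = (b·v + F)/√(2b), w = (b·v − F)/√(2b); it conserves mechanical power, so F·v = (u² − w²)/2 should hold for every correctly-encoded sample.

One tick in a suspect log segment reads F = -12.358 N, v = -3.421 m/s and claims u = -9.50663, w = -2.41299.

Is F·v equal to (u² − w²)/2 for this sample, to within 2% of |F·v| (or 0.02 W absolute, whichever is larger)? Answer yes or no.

F·v = (-12.358)×(-3.421) = 42.27672 W.
(u² − w²)/2 = (90.37601 − 5.82252)/2 = 42.27675 W.
|Δ| = 0.00003;  2% of max(1, |F·v|) = 0.84553.

yes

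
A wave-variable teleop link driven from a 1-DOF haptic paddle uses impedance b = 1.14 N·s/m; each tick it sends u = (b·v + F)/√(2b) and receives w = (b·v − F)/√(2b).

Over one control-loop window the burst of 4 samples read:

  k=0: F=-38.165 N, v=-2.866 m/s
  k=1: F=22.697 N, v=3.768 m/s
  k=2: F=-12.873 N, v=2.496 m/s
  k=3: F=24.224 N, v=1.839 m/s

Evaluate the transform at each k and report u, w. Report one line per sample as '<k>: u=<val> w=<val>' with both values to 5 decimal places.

0: u=-27.43917 w=23.11161
1: u=17.87623 w=-12.18668
2: u=-6.64091 w=10.40979
3: u=17.43115 w=-14.65432

k=0: b·v=1.14×(-2.866)=-3.26724; √(2b)=1.50997; u=(-3.26724+(-38.165))/1.50997=-27.43917, w=(-3.26724−(-38.165))/1.50997=23.11161
k=1: b·v=1.14×3.768=4.29552; √(2b)=1.50997; u=(4.29552+22.697)/1.50997=17.87623, w=(4.29552−22.697)/1.50997=-12.18668
k=2: b·v=1.14×2.496=2.84544; √(2b)=1.50997; u=(2.84544+(-12.873))/1.50997=-6.64091, w=(2.84544−(-12.873))/1.50997=10.40979
k=3: b·v=1.14×1.839=2.09646; √(2b)=1.50997; u=(2.09646+24.224)/1.50997=17.43115, w=(2.09646−24.224)/1.50997=-14.65432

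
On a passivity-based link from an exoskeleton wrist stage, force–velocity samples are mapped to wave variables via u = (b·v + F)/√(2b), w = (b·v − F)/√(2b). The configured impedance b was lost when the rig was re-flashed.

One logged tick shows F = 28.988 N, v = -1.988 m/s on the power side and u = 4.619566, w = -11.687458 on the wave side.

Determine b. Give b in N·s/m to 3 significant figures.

b = 6.32 N·s/m

u + w = -7.067892;  u + w = √(2b)·v, so √(2b) = -7.067892/(-1.988) = 3.555278.
b = (√(2b))²/2 = 12.639999/2 = 6.320000.
(Check via u − w = 2F/√(2b): u − w = 16.307024, 2F/√(2b) = 16.307024.)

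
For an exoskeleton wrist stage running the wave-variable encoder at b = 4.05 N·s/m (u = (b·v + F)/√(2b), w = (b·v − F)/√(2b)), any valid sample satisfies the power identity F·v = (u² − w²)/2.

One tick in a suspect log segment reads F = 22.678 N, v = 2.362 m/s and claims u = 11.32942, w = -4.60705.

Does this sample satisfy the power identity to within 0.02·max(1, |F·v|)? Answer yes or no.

yes

F·v = 22.678×2.362 = 53.56544 W.
(u² − w²)/2 = (128.35576 − 21.22491)/2 = 53.56542 W.
|Δ| = 0.00001;  2% of max(1, |F·v|) = 1.07131.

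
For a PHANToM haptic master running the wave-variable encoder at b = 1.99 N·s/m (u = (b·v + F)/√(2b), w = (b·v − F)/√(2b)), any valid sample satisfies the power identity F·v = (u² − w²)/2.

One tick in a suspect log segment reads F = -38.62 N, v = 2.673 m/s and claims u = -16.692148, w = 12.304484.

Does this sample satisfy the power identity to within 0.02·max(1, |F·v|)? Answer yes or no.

F·v = (-38.62)×2.673 = -103.231260 W.
(u² − w²)/2 = (278.627805 − 151.400327)/2 = 63.613739 W.
|Δ| = 166.844999;  2% of max(1, |F·v|) = 2.064625.

no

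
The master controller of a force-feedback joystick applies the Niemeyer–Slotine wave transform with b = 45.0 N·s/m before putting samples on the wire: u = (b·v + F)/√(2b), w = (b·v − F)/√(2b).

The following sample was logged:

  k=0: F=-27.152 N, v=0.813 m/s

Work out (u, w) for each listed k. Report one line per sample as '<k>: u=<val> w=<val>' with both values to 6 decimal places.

k=0: b·v=45.0×0.813=36.585000; √(2b)=9.486833; u=(36.585000+(-27.152))/9.486833=0.994326, w=(36.585000−(-27.152))/9.486833=6.718470

0: u=0.994326 w=6.718470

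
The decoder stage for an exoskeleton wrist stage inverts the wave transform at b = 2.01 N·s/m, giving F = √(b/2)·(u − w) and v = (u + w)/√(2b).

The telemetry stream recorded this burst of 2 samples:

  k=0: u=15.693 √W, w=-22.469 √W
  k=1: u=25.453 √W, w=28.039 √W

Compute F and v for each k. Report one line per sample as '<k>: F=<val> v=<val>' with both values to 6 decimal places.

k=0: u−w=38.162000, u+w=-6.776000; √(b/2)=1.002497, √(2b)=2.004994; F=1.002497×38.162=38.257286, v=-6.776000/2.004994=-3.379562
k=1: u−w=-2.586000, u+w=53.492000; √(b/2)=1.002497, √(2b)=2.004994; F=1.002497×(-2.586)=-2.592457, v=53.492000/2.004994=26.679385

0: F=38.257286 v=-3.379562
1: F=-2.592457 v=26.679385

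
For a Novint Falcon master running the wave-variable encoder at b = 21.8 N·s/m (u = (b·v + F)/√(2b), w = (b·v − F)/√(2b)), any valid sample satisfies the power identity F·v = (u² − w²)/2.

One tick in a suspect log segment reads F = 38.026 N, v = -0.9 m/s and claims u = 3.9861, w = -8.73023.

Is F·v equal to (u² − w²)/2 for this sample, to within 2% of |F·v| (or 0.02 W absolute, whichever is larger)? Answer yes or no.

no

F·v = 38.026×(-0.9) = -34.2234 W.
(u² − w²)/2 = (15.8890 − 76.2169)/2 = -30.1640 W.
|Δ| = 4.0594;  2% of max(1, |F·v|) = 0.6845.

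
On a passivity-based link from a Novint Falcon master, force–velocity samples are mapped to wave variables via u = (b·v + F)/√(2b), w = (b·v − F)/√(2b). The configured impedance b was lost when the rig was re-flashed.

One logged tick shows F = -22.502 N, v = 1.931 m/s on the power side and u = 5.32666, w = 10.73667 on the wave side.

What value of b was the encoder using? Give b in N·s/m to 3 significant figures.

u + w = 16.0633;  u + w = √(2b)·v, so √(2b) = 16.0633/1.931 = 8.3187.
b = (√(2b))²/2 = 69.2001/2 = 34.6000.
(Check via u − w = 2F/√(2b): u − w = -5.4100, 2F/√(2b) = -5.4100.)

b = 34.6 N·s/m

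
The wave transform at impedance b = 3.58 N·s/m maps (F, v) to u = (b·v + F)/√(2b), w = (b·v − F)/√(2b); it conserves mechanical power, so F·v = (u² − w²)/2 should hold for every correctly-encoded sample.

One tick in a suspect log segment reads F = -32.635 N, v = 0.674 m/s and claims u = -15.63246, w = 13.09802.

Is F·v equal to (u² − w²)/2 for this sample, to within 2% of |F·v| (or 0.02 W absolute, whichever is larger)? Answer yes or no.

no

F·v = (-32.635)×0.674 = -21.99599 W.
(u² − w²)/2 = (244.37381 − 171.55813)/2 = 36.40784 W.
|Δ| = 58.40383;  2% of max(1, |F·v|) = 0.43992.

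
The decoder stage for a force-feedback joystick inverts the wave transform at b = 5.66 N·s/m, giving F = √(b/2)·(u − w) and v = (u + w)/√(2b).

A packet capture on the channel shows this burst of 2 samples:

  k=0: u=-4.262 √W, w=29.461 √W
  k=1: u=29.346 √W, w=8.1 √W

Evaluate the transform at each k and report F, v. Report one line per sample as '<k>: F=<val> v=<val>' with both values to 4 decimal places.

0: F=-56.7309 v=7.4896
1: F=35.7413 v=11.1297

k=0: u−w=-33.7230, u+w=25.1990; √(b/2)=1.6823, √(2b)=3.3645; F=1.6823×(-33.723)=-56.7309, v=25.1990/3.3645=7.4896
k=1: u−w=21.2460, u+w=37.4460; √(b/2)=1.6823, √(2b)=3.3645; F=1.6823×21.246=35.7413, v=37.4460/3.3645=11.1297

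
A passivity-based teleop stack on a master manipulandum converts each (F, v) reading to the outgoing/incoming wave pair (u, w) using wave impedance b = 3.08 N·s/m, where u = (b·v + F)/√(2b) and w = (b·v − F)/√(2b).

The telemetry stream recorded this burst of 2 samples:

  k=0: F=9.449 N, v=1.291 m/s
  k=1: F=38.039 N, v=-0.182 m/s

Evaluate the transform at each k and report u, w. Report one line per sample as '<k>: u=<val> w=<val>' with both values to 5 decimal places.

k=0: b·v=3.08×1.291=3.97628; √(2b)=2.48193; u=(3.97628+9.449)/2.48193=5.40920, w=(3.97628−9.449)/2.48193=-2.20502
k=1: b·v=3.08×(-0.182)=-0.56056; √(2b)=2.48193; u=(-0.56056+38.039)/2.48193=15.10049, w=(-0.56056−38.039)/2.48193=-15.55221

0: u=5.40920 w=-2.20502
1: u=15.10049 w=-15.55221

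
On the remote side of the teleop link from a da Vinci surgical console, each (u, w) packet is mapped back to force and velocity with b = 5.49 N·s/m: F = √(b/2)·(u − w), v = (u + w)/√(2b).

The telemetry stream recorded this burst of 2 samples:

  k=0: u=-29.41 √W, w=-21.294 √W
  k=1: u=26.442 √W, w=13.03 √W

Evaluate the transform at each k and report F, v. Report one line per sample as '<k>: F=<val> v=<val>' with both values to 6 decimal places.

k=0: u−w=-8.116000, u+w=-50.704000; √(b/2)=1.656804, √(2b)=3.313608; F=1.656804×(-8.116)=-13.446623, v=-50.704000/3.313608=-15.301748
k=1: u−w=13.412000, u+w=39.472000; √(b/2)=1.656804, √(2b)=3.313608; F=1.656804×13.412=22.221057, v=39.472000/3.313608=11.912090

0: F=-13.446623 v=-15.301748
1: F=22.221057 v=11.912090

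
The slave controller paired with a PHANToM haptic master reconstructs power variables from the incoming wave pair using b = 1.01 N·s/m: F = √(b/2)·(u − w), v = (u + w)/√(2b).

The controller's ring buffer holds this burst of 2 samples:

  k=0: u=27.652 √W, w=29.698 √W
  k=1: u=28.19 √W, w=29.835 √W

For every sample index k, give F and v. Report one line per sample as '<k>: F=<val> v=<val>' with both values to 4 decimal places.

k=0: u−w=-2.0460, u+w=57.3500; √(b/2)=0.7106, √(2b)=1.4213; F=0.7106×(-2.046)=-1.4540, v=57.3500/1.4213=40.3513
k=1: u−w=-1.6450, u+w=58.0250; √(b/2)=0.7106, √(2b)=1.4213; F=0.7106×(-1.645)=-1.1690, v=58.0250/1.4213=40.8262

0: F=-1.4540 v=40.3513
1: F=-1.1690 v=40.8262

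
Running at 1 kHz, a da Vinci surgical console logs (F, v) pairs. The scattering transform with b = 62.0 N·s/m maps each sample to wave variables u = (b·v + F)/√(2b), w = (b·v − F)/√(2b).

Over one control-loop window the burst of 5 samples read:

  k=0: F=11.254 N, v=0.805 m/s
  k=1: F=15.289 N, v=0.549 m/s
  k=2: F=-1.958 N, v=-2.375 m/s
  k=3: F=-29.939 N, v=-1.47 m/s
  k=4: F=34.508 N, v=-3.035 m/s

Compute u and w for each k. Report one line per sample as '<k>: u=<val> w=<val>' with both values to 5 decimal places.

k=0: b·v=62.0×0.805=49.91000; √(2b)=11.13553; u=(49.91000+11.254)/11.13553=5.49269, w=(49.91000−11.254)/11.13553=3.47141
k=1: b·v=62.0×0.549=34.03800; √(2b)=11.13553; u=(34.03800+15.289)/11.13553=4.42970, w=(34.03800−15.289)/11.13553=1.68371
k=2: b·v=62.0×(-2.375)=-147.25000; √(2b)=11.13553; u=(-147.25000+(-1.958))/11.13553=-13.39927, w=(-147.25000−(-1.958))/11.13553=-13.04761
k=3: b·v=62.0×(-1.47)=-91.14000; √(2b)=11.13553; u=(-91.14000+(-29.939))/11.13553=-10.87322, w=(-91.14000−(-29.939))/11.13553=-5.49601
k=4: b·v=62.0×(-3.035)=-188.17000; √(2b)=11.13553; u=(-188.17000+34.508)/11.13553=-13.79925, w=(-188.17000−34.508)/11.13553=-19.99707

0: u=5.49269 w=3.47141
1: u=4.42970 w=1.68371
2: u=-13.39927 w=-13.04761
3: u=-10.87322 w=-5.49601
4: u=-13.79925 w=-19.99707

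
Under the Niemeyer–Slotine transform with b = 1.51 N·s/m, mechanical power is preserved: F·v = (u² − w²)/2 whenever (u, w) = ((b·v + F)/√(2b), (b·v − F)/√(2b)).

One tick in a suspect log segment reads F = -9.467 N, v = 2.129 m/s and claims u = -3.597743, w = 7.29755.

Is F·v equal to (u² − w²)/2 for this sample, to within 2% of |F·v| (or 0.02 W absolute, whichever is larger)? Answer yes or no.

yes

F·v = (-9.467)×2.129 = -20.155243 W.
(u² − w²)/2 = (12.943755 − 53.254236)/2 = -20.155241 W.
|Δ| = 0.000002;  2% of max(1, |F·v|) = 0.403105.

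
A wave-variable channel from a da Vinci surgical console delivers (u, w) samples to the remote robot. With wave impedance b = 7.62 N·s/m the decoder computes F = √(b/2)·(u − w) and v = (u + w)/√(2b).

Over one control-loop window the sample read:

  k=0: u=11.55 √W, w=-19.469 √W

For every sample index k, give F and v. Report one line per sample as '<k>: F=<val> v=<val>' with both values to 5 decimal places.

0: F=60.54667 v=-2.02851

k=0: u−w=31.01900, u+w=-7.91900; √(b/2)=1.95192, √(2b)=3.90384; F=1.95192×31.019=60.54667, v=-7.91900/3.90384=-2.02851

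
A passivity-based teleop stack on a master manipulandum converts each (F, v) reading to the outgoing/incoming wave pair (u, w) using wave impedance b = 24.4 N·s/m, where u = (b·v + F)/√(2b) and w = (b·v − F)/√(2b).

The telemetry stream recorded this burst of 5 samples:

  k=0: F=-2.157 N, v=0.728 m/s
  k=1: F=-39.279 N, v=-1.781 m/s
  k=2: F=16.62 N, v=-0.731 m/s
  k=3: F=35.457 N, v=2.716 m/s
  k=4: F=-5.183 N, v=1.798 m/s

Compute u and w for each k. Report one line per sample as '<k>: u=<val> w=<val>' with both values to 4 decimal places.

0: u=2.2340 w=2.8516
1: u=-11.8435 w=-0.5980
2: u=-0.1741 w=-4.9324
3: u=14.5622 w=4.4109
4: u=5.5382 w=7.0221

k=0: b·v=24.4×0.728=17.7632; √(2b)=6.9857; u=(17.7632+(-2.157))/6.9857=2.2340, w=(17.7632−(-2.157))/6.9857=2.8516
k=1: b·v=24.4×(-1.781)=-43.4564; √(2b)=6.9857; u=(-43.4564+(-39.279))/6.9857=-11.8435, w=(-43.4564−(-39.279))/6.9857=-0.5980
k=2: b·v=24.4×(-0.731)=-17.8364; √(2b)=6.9857; u=(-17.8364+16.62)/6.9857=-0.1741, w=(-17.8364−16.62)/6.9857=-4.9324
k=3: b·v=24.4×2.716=66.2704; √(2b)=6.9857; u=(66.2704+35.457)/6.9857=14.5622, w=(66.2704−35.457)/6.9857=4.4109
k=4: b·v=24.4×1.798=43.8712; √(2b)=6.9857; u=(43.8712+(-5.183))/6.9857=5.5382, w=(43.8712−(-5.183))/6.9857=7.0221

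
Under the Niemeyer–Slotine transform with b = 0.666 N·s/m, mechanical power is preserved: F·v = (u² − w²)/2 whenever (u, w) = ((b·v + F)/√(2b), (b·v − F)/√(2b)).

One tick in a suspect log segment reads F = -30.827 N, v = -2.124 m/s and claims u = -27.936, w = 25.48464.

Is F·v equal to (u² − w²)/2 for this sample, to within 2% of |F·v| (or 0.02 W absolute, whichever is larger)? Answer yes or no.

F·v = (-30.827)×(-2.124) = 65.47655 W.
(u² − w²)/2 = (780.42010 − 649.46688)/2 = 65.47661 W.
|Δ| = 0.00006;  2% of max(1, |F·v|) = 1.30953.

yes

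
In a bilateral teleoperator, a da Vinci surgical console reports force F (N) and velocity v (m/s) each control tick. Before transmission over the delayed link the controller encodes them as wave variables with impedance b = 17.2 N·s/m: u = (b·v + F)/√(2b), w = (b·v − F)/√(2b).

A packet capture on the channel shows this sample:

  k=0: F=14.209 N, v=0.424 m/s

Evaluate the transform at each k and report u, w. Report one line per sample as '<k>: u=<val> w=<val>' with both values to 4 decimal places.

k=0: b·v=17.2×0.424=7.2928; √(2b)=5.8652; u=(7.2928+14.209)/5.8652=3.6660, w=(7.2928−14.209)/5.8652=-1.1792

0: u=3.6660 w=-1.1792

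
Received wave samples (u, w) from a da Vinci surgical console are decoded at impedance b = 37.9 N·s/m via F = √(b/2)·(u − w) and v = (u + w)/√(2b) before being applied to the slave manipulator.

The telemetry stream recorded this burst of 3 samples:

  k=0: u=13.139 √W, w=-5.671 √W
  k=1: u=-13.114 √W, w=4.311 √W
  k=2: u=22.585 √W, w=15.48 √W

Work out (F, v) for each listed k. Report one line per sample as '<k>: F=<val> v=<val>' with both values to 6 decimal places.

0: F=81.882935 v=0.857768
1: F=-75.853809 v=-1.011105
2: F=30.929200 v=4.372112

k=0: u−w=18.810000, u+w=7.468000; √(b/2)=4.353160, √(2b)=8.706320; F=4.353160×18.81=81.882935, v=7.468000/8.706320=0.857768
k=1: u−w=-17.425000, u+w=-8.803000; √(b/2)=4.353160, √(2b)=8.706320; F=4.353160×(-17.425)=-75.853809, v=-8.803000/8.706320=-1.011105
k=2: u−w=7.105000, u+w=38.065000; √(b/2)=4.353160, √(2b)=8.706320; F=4.353160×7.105=30.929200, v=38.065000/8.706320=4.372112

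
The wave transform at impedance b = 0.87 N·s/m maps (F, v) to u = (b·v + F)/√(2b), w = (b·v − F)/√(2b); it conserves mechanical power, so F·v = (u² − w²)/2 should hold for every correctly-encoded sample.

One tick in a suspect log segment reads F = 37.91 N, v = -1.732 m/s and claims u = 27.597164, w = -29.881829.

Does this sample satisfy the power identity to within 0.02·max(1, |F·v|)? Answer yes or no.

F·v = 37.91×(-1.732) = -65.660120 W.
(u² − w²)/2 = (761.603461 − 892.923704)/2 = -65.660122 W.
|Δ| = 0.000002;  2% of max(1, |F·v|) = 1.313202.

yes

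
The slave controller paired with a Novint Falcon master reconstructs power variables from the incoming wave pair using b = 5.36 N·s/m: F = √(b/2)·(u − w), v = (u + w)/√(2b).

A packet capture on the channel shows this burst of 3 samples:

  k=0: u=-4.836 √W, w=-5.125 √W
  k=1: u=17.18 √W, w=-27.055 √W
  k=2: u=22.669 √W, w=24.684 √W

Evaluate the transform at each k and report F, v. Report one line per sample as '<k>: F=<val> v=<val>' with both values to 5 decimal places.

k=0: u−w=0.28900, u+w=-9.96100; √(b/2)=1.63707, √(2b)=3.27414; F=1.63707×0.289=0.47311, v=-9.96100/3.27414=-3.04232
k=1: u−w=44.23500, u+w=-9.87500; √(b/2)=1.63707, √(2b)=3.27414; F=1.63707×44.235=72.41582, v=-9.87500/3.27414=-3.01606
k=2: u−w=-2.01500, u+w=47.35300; √(b/2)=1.63707, √(2b)=3.27414; F=1.63707×(-2.015)=-3.29870, v=47.35300/3.27414=14.46272

0: F=0.47311 v=-3.04232
1: F=72.41582 v=-3.01606
2: F=-3.29870 v=14.46272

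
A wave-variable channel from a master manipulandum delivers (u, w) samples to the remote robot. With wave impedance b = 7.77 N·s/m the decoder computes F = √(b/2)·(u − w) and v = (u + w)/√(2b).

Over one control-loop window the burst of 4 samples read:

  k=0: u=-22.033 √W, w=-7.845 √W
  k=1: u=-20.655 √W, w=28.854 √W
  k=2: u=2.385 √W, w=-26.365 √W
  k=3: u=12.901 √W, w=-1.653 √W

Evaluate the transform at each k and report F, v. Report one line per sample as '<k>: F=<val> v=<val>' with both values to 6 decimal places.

k=0: u−w=-14.188000, u+w=-29.878000; √(b/2)=1.971040, √(2b)=3.942081; F=1.971040×(-14.188)=-27.965120, v=-29.878000/3.942081=-7.579246
k=1: u−w=-49.509000, u+w=8.199000; √(b/2)=1.971040, √(2b)=3.942081; F=1.971040×(-49.509)=-97.584236, v=8.199000/3.942081=2.079866
k=2: u−w=28.750000, u+w=-23.980000; √(b/2)=1.971040, √(2b)=3.942081; F=1.971040×28.75=56.667410, v=-23.980000/3.942081=-6.083082
k=3: u−w=14.554000, u+w=11.248000; √(b/2)=1.971040, √(2b)=3.942081; F=1.971040×14.554=28.686521, v=11.248000/3.942081=2.853316

0: F=-27.965120 v=-7.579246
1: F=-97.584236 v=2.079866
2: F=56.667410 v=-6.083082
3: F=28.686521 v=2.853316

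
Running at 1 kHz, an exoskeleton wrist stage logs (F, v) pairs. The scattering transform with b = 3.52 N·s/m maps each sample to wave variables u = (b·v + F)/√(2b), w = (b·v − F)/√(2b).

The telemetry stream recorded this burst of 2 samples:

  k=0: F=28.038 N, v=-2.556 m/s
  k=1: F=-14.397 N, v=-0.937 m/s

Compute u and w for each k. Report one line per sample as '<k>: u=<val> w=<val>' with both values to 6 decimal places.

k=0: b·v=3.52×(-2.556)=-8.997120; √(2b)=2.653300; u=(-8.997120+28.038)/2.653300=7.176302, w=(-8.997120−28.038)/2.653300=-13.958136
k=1: b·v=3.52×(-0.937)=-3.298240; √(2b)=2.653300; u=(-3.298240+(-14.397))/2.653300=-6.669145, w=(-3.298240−(-14.397))/2.653300=4.183003

0: u=7.176302 w=-13.958136
1: u=-6.669145 w=4.183003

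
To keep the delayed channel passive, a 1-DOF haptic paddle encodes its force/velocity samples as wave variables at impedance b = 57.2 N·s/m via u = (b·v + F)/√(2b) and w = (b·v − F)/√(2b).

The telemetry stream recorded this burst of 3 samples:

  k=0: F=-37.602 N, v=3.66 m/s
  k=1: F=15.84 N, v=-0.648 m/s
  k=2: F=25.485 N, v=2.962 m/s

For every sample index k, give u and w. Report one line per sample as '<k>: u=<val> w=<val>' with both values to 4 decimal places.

0: u=16.0577 w=23.0889
1: u=-1.9845 w=-4.9464
2: u=18.2232 w=13.4578

k=0: b·v=57.2×3.66=209.3520; √(2b)=10.6958; u=(209.3520+(-37.602))/10.6958=16.0577, w=(209.3520−(-37.602))/10.6958=23.0889
k=1: b·v=57.2×(-0.648)=-37.0656; √(2b)=10.6958; u=(-37.0656+15.84)/10.6958=-1.9845, w=(-37.0656−15.84)/10.6958=-4.9464
k=2: b·v=57.2×2.962=169.4264; √(2b)=10.6958; u=(169.4264+25.485)/10.6958=18.2232, w=(169.4264−25.485)/10.6958=13.4578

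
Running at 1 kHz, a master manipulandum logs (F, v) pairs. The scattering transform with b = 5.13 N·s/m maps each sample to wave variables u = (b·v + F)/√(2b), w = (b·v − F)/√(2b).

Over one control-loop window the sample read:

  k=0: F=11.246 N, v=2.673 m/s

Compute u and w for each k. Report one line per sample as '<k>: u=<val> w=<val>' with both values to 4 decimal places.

k=0: b·v=5.13×2.673=13.7125; √(2b)=3.2031; u=(13.7125+11.246)/3.2031=7.7919, w=(13.7125−11.246)/3.2031=0.7700

0: u=7.7919 w=0.7700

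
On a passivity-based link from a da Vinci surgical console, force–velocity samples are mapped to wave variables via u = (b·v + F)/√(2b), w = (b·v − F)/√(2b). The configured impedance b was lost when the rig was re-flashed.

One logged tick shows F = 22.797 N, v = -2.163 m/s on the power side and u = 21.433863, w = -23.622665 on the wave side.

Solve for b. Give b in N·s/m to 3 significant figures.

b = 0.512 N·s/m

u + w = -2.188802;  u + w = √(2b)·v, so √(2b) = -2.188802/(-2.163) = 1.011929.
b = (√(2b))²/2 = 1.024000/2 = 0.512000.
(Check via u − w = 2F/√(2b): u − w = 45.056528, 2F/√(2b) = 45.056530.)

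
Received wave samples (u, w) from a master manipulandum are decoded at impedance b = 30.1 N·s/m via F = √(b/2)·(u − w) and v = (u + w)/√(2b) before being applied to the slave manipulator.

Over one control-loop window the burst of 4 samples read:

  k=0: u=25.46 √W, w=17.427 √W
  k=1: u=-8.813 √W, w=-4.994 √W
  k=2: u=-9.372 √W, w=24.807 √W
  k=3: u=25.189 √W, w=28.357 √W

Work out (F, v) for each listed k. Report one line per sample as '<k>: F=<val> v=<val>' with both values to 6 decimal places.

0: F=31.163485 v=5.527483
1: F=-14.815554 v=-1.779513
2: F=-132.595139 v=1.989337
3: F=-12.290044 v=6.901266

k=0: u−w=8.033000, u+w=42.887000; √(b/2)=3.879433, √(2b)=7.758866; F=3.879433×8.033=31.163485, v=42.887000/7.758866=5.527483
k=1: u−w=-3.819000, u+w=-13.807000; √(b/2)=3.879433, √(2b)=7.758866; F=3.879433×(-3.819)=-14.815554, v=-13.807000/7.758866=-1.779513
k=2: u−w=-34.179000, u+w=15.435000; √(b/2)=3.879433, √(2b)=7.758866; F=3.879433×(-34.179)=-132.595139, v=15.435000/7.758866=1.989337
k=3: u−w=-3.168000, u+w=53.546000; √(b/2)=3.879433, √(2b)=7.758866; F=3.879433×(-3.168)=-12.290044, v=53.546000/7.758866=6.901266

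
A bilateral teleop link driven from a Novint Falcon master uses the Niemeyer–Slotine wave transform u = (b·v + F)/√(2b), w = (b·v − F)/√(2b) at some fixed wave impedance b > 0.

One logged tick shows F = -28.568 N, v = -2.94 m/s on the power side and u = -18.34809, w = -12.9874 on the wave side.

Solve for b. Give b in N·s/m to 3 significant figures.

b = 56.8 N·s/m

u + w = -31.3355;  u + w = √(2b)·v, so √(2b) = -31.3355/(-2.94) = 10.6583.
b = (√(2b))²/2 = 113.6000/2 = 56.8000.
(Check via u − w = 2F/√(2b): u − w = -5.3607, 2F/√(2b) = -5.3607.)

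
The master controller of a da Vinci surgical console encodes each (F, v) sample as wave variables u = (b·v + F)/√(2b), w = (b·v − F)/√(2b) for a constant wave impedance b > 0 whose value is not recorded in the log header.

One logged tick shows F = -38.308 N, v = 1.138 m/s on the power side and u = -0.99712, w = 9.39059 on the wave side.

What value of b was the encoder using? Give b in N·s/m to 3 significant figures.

b = 27.2 N·s/m

u + w = 8.3935;  u + w = √(2b)·v, so √(2b) = 8.3935/1.138 = 7.3756.
b = (√(2b))²/2 = 54.4000/2 = 27.2000.
(Check via u − w = 2F/√(2b): u − w = -10.3877, 2F/√(2b) = -10.3877.)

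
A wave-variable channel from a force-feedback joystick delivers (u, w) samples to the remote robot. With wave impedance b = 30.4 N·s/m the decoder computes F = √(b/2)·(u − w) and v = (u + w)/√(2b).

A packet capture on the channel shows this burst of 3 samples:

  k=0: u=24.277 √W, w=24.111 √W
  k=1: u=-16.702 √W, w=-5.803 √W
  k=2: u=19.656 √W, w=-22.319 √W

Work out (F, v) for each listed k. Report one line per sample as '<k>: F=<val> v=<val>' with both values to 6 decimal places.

0: F=0.647187 v=6.205630
1: F=-42.492125 v=-2.886205
2: F=163.648677 v=-0.341523

k=0: u−w=0.166000, u+w=48.388000; √(b/2)=3.898718, √(2b)=7.797435; F=3.898718×0.166=0.647187, v=48.388000/7.797435=6.205630
k=1: u−w=-10.899000, u+w=-22.505000; √(b/2)=3.898718, √(2b)=7.797435; F=3.898718×(-10.899)=-42.492125, v=-22.505000/7.797435=-2.886205
k=2: u−w=41.975000, u+w=-2.663000; √(b/2)=3.898718, √(2b)=7.797435; F=3.898718×41.975=163.648677, v=-2.663000/7.797435=-0.341523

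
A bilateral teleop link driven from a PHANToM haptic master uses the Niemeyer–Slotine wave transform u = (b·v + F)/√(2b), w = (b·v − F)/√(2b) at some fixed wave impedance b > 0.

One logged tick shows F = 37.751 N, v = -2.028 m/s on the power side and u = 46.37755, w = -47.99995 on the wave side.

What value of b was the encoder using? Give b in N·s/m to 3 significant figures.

u + w = -1.622400;  u + w = √(2b)·v, so √(2b) = -1.622400/(-2.028) = 0.800000.
b = (√(2b))²/2 = 0.640000/2 = 0.320000.
(Check via u − w = 2F/√(2b): u − w = 94.377500, 2F/√(2b) = 94.377500.)

b = 0.32 N·s/m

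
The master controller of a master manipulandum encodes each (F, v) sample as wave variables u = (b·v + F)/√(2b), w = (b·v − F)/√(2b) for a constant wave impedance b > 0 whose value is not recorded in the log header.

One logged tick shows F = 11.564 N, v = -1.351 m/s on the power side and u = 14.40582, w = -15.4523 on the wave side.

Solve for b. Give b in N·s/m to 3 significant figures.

u + w = -1.046480;  u + w = √(2b)·v, so √(2b) = -1.046480/(-1.351) = 0.774597.
b = (√(2b))²/2 = 0.600000/2 = 0.300000.
(Check via u − w = 2F/√(2b): u − w = 29.858120, 2F/√(2b) = 29.858122.)

b = 0.3 N·s/m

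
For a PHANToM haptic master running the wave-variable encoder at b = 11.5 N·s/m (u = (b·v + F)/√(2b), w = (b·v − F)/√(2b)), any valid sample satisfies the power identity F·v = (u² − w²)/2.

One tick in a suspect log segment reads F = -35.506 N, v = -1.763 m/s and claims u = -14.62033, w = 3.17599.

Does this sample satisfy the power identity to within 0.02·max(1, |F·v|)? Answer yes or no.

F·v = (-35.506)×(-1.763) = 62.59708 W.
(u² − w²)/2 = (213.75405 − 10.08691)/2 = 101.83357 W.
|Δ| = 39.23649;  2% of max(1, |F·v|) = 1.25194.

no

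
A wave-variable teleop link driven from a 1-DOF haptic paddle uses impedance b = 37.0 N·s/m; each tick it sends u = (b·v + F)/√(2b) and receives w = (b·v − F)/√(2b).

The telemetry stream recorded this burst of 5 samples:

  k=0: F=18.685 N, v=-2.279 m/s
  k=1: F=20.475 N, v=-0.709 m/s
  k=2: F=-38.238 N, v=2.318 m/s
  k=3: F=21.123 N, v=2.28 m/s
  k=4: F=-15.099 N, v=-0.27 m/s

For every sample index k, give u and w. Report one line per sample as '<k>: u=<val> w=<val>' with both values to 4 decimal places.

0: u=-7.6303 w=-11.9744
1: u=-0.6694 w=-5.4297
2: u=5.5250 w=14.4152
3: u=12.2621 w=7.3512
4: u=-2.9165 w=0.5939

k=0: b·v=37.0×(-2.279)=-84.3230; √(2b)=8.6023; u=(-84.3230+18.685)/8.6023=-7.6303, w=(-84.3230−18.685)/8.6023=-11.9744
k=1: b·v=37.0×(-0.709)=-26.2330; √(2b)=8.6023; u=(-26.2330+20.475)/8.6023=-0.6694, w=(-26.2330−20.475)/8.6023=-5.4297
k=2: b·v=37.0×2.318=85.7660; √(2b)=8.6023; u=(85.7660+(-38.238))/8.6023=5.5250, w=(85.7660−(-38.238))/8.6023=14.4152
k=3: b·v=37.0×2.28=84.3600; √(2b)=8.6023; u=(84.3600+21.123)/8.6023=12.2621, w=(84.3600−21.123)/8.6023=7.3512
k=4: b·v=37.0×(-0.27)=-9.9900; √(2b)=8.6023; u=(-9.9900+(-15.099))/8.6023=-2.9165, w=(-9.9900−(-15.099))/8.6023=0.5939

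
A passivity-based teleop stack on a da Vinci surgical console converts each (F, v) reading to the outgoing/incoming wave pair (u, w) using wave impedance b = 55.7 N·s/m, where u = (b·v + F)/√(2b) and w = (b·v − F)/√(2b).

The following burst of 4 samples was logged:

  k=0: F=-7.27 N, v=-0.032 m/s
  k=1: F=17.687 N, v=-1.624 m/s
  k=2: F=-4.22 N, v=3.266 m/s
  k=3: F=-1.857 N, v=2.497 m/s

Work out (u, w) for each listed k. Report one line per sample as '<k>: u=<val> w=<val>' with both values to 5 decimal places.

0: u=-0.85767 w=0.51992
1: u=-6.89459 w=-10.24611
2: u=16.83587 w=17.63552
3: u=13.00150 w=13.35338

k=0: b·v=55.7×(-0.032)=-1.78240; √(2b)=10.55462; u=(-1.78240+(-7.27))/10.55462=-0.85767, w=(-1.78240−(-7.27))/10.55462=0.51992
k=1: b·v=55.7×(-1.624)=-90.45680; √(2b)=10.55462; u=(-90.45680+17.687)/10.55462=-6.89459, w=(-90.45680−17.687)/10.55462=-10.24611
k=2: b·v=55.7×3.266=181.91620; √(2b)=10.55462; u=(181.91620+(-4.22))/10.55462=16.83587, w=(181.91620−(-4.22))/10.55462=17.63552
k=3: b·v=55.7×2.497=139.08290; √(2b)=10.55462; u=(139.08290+(-1.857))/10.55462=13.00150, w=(139.08290−(-1.857))/10.55462=13.35338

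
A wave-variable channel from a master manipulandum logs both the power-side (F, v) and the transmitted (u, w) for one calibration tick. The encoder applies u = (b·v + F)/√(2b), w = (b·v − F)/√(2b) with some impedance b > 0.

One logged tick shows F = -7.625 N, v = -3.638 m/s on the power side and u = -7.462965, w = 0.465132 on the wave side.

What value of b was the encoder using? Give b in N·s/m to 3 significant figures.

b = 1.85 N·s/m

u + w = -6.997833;  u + w = √(2b)·v, so √(2b) = -6.997833/(-3.638) = 1.923538.
b = (√(2b))²/2 = 3.700000/2 = 1.850000.
(Check via u − w = 2F/√(2b): u − w = -7.928097, 2F/√(2b) = -7.928097.)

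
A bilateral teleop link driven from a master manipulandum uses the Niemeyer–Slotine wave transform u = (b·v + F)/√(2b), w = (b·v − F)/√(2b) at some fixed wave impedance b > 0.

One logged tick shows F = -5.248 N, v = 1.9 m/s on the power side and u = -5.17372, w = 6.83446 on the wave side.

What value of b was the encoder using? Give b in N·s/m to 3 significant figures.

u + w = 1.6607;  u + w = √(2b)·v, so √(2b) = 1.6607/1.9 = 0.8741.
b = (√(2b))²/2 = 0.7640/2 = 0.3820.
(Check via u − w = 2F/√(2b): u − w = -12.0082, 2F/√(2b) = -12.0081.)

b = 0.382 N·s/m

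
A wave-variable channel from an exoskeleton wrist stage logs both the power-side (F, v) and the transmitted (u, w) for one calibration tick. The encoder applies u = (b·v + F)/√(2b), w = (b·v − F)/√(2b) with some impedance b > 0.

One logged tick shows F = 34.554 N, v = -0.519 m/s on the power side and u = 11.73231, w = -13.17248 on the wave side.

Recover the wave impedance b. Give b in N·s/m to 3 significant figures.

u + w = -1.44017;  u + w = √(2b)·v, so √(2b) = -1.44017/(-0.519) = 2.77489.
b = (√(2b))²/2 = 7.70004/2 = 3.85002.
(Check via u − w = 2F/√(2b): u − w = 24.90479, 2F/√(2b) = 24.90473.)

b = 3.85 N·s/m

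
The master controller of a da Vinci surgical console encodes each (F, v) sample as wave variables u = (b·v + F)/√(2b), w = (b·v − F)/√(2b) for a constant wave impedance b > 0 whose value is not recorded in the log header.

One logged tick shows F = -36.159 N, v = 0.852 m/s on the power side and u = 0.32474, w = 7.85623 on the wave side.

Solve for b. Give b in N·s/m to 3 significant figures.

u + w = 8.18097;  u + w = √(2b)·v, so √(2b) = 8.18097/0.852 = 9.60208.
b = (√(2b))²/2 = 92.19989/2 = 46.09995.
(Check via u − w = 2F/√(2b): u − w = -7.53149, 2F/√(2b) = -7.53150.)

b = 46.1 N·s/m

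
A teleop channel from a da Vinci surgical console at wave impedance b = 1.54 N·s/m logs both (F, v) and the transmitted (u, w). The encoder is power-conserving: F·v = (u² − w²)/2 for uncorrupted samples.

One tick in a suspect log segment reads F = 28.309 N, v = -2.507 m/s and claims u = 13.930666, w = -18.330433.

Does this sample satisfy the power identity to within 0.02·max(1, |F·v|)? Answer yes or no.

yes

F·v = 28.309×(-2.507) = -70.970663 W.
(u² − w²)/2 = (194.063455 − 336.004774)/2 = -70.970659 W.
|Δ| = 0.000004;  2% of max(1, |F·v|) = 1.419413.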